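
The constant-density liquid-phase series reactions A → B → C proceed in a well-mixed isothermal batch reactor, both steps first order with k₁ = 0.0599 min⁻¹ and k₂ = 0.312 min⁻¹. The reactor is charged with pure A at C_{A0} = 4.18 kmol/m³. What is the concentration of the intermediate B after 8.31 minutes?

0.529 kmol/m³

For first-order series with pure A initially, C_B(t) = k₁C_{A0}/(k₂−k₁)·(e^(−k₁t) − e^(−k₂t)).
e^(−k₁t) = e^(−0.0599×8.31) = e^(−0.4978) = 0.6079; e^(−k₂t) = e^(−2.593) = 0.07482.
C_B = 0.0599×4.18/(0.312−0.0599) × (0.6079−0.07482) = 0.9932×0.5331 = 0.5294 kmol/m³.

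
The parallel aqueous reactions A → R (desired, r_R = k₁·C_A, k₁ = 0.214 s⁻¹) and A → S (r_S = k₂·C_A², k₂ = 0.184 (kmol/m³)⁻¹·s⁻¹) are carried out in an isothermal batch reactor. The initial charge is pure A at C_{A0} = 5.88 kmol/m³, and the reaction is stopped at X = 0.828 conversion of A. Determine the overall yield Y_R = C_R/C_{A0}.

C_A = C_{A0}(1−X) = 1.011 kmol/m³.
Along a PFR/batch, dC_R/dC_A = −r_R/(r_R+r_S) = −k₁/(k₁+k₂·C_A).
Integrating from C_{A0} to C_A: C_R = (0.214/0.184)·ln[(0.214+0.184·5.88)/(0.214+0.184·1.01)] = 1.163·ln(1.296/0.4001) = 1.367 kmol/m³.
Y_R = C_R/C_{A0} = 1.367/5.88 = 0.232.

0.232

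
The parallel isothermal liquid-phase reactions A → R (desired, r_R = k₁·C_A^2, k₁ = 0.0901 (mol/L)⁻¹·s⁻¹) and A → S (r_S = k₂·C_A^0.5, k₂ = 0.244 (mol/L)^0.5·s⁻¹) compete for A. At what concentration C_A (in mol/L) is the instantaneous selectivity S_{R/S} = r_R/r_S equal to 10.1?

S_{R/S} = (k₁/k₂)·C_A^1.5 ⇒ C_A = (S·k₂/k₁)^(1/1.5).
= (10.1×0.244/0.0901)^(0.6667) = (27.35)^(0.6667) = 9.08 mol/L.

9.08 mol/L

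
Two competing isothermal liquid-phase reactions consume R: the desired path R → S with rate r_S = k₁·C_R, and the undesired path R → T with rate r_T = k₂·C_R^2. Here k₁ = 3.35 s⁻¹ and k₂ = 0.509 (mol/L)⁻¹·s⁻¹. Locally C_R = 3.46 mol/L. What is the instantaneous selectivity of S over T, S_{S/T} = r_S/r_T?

S_{S/T} = r_S/r_T = (k₁·C_R)/(k₂·C_R^2) = (k₁/k₂)·C_R⁻¹.
= (3.35×3.460) / (0.509×3.460^2) = 11.59/6.094 = 1.90.

1.90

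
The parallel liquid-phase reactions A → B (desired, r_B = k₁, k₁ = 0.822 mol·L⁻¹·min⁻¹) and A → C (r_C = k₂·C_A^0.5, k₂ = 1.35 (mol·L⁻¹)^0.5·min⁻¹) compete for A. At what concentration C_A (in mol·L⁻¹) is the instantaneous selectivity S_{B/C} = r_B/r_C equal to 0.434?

S_{B/C} = (k₁/k₂)·C_A^-0.5 ⇒ C_A = (S·k₂/k₁)^(-2).
= (0.434×1.35/0.822)^(-2) = (0.7128)^(-2) = 1.97 mol·L⁻¹.

1.97 mol·L⁻¹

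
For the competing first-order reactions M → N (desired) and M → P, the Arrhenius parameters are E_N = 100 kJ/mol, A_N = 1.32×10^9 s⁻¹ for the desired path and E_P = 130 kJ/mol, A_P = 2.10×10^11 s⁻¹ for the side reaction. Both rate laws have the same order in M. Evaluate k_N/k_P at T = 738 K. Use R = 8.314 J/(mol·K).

k_N/k_P = (A_N/A_P)·exp[−(E_N−E_P)/(RT)] = (A_N/A_P)·exp[(E_P−E_N)/(RT)].
(E_P−E_N)/(RT) = (130−100)×10³/(8.314×738) = 30000/6136 = 4.889.
k_N/k_P = (1.32×10^9/2.10×10^11)·exp(4.889) = 0.006286 × 132.9 = 0.835.
Since E_N < E_P, lowering the temperature improves selectivity toward N.

0.835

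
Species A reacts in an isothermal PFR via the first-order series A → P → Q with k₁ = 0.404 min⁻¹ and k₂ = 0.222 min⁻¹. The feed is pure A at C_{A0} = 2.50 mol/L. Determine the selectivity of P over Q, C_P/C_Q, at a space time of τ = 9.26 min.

0.311

Solving the coupled first-order balances gives C_P(τ) = [k₁/(k₂−k₁)]·C_{A0}·(e^(−k₁τ) − e^(−k₂τ)).
e^(−k₁τ) = e^(−0.404×9.26) = e^(−3.741) = 0.02373; e^(−k₂τ) = e^(−2.056) = 0.1280.
C_P = 0.404×2.50/(0.222−0.404) × (0.02373−0.1280) = (-5.549)×(-0.1043) = 0.5786 mol/L.
C_A = C_{A0}e^(−k₁τ) = 0.05932 mol/L, so C_Q = C_{A0}−C_A−C_P = 1.862 mol/L; C_P/C_Q = 0.311.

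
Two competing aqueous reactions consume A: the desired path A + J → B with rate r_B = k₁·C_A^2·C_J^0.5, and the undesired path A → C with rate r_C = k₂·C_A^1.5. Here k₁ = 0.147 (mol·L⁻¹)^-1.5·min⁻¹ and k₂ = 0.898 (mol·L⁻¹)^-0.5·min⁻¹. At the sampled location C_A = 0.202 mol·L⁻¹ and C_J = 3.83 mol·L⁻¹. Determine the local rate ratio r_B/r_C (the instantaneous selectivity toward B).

0.144

S_{B/C} = r_B/r_C = (k₁·C_A^2·C_J^0.5)/(k₂·C_A^1.5) = (k₁/k₂)·C_A^0.5·C_J^0.5.
= (0.147×0.2020^2×3.830^0.5) / (0.898×0.2020^1.5) = 0.01174/0.08153 = 0.144.
Since the desired path is higher order in A, keeping C_A high (PFR or concentrated feed) favours B.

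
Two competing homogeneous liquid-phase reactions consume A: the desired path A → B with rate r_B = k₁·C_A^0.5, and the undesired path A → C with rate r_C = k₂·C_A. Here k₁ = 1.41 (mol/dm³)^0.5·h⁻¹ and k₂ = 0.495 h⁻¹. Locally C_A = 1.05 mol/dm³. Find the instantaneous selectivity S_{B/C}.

2.78

S_{B/C} = r_B/r_C = (k₁·C_A^0.5)/(k₂·C_A) = (k₁/k₂)·C_A^-0.5.
= (1.41×1.050^0.5) / (0.495×1.050) = 1.445/0.5198 = 2.78.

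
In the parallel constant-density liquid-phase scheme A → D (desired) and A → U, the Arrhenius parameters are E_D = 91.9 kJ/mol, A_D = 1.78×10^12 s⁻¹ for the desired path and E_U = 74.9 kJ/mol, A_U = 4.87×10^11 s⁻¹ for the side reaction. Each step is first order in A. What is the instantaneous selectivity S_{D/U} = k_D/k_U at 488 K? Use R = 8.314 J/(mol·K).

k_D/k_U = (A_D/A_U)·exp[−(E_D−E_U)/(RT)] = (A_D/A_U)·exp[(E_U−E_D)/(RT)].
(E_U−E_D)/(RT) = (74.9−91.9)×10³/(8.314×488) = -17000/4057 = -4.190.
k_D/k_U = (1.78×10^12/4.87×10^11)·exp(-4.190) = 3.655 × 0.01515 = 0.0554.

0.0554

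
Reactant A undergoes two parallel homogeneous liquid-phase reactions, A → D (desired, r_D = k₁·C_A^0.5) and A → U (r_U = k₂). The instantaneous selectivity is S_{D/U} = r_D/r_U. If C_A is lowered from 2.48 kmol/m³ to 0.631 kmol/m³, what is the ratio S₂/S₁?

0.504

S_{D/U} = (k₁/k₂)·C_A^0.5, so S₂/S₁ = (C_{A,2}/C_{A,1})^0.5.
= (0.631/2.48)^0.5 = (0.2544)^0.5 = 0.504.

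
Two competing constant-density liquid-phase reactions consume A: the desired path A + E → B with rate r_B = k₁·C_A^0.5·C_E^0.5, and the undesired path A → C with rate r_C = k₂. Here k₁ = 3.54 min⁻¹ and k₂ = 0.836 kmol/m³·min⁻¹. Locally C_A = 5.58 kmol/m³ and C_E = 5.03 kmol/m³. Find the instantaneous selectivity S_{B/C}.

22.4

S_{B/C} = r_B/r_C = (k₁·C_A^0.5·C_E^0.5)/(k₂) = (k₁/k₂)·C_A^0.5·C_E^0.5.
= (3.54×5.580^0.5×5.030^0.5) / (0.836) = 18.75/0.8360 = 22.4.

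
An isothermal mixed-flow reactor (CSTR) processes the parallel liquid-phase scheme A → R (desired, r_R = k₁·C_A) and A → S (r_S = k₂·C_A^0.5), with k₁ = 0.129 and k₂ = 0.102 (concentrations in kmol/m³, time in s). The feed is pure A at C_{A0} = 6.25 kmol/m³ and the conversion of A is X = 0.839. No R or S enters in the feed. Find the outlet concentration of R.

2.93 kmol/m³

Exit C_A = C_{A0}(1−X) = 6.25×0.161 = 1.006 kmol/m³.
In a CSTR the entire volume is at exit conditions, so r_R = 0.129×1.006 = 0.1298 and r_S = 0.102×1.006^0.5 = 0.1023.
Fraction of consumed A going to R: r_R/(r_R+r_S) = 0.5592.
C_R = 0.5592·C_{A0}·X = 0.5592×6.25×0.839 = 2.93 kmol/m³.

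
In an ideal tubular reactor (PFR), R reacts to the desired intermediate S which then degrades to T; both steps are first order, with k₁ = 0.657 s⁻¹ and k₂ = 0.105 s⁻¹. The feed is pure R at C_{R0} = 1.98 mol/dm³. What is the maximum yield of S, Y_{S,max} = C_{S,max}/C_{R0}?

0.706

For a first-order series the maximum intermediate yield is C_{S,max}/C_{R0} = (k₁/k₂)^[k₂/(k₂−k₁)].
= (0.657/0.105)^(0.105/(0.105−0.657)) = (6.257)^(-0.1902) = 0.7055.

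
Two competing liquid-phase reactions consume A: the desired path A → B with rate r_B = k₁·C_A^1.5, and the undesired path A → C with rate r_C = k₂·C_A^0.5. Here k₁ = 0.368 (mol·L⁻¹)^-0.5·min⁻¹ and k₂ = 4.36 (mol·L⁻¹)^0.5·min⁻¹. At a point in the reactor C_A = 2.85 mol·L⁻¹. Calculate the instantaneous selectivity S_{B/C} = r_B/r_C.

S_{B/C} = r_B/r_C = (k₁·C_A^1.5)/(k₂·C_A^0.5) = (k₁/k₂)·C_A.
= (0.368×2.850^1.5) / (4.36×2.850^0.5) = 1.771/7.361 = 0.241.

0.241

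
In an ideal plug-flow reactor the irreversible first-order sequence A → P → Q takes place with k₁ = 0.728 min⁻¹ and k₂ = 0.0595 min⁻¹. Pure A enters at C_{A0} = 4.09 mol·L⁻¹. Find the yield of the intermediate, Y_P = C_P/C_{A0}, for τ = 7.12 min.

0.707

Solving the coupled first-order balances gives C_P(τ) = [k₁/(k₂−k₁)]·C_{A0}·(e^(−k₁τ) − e^(−k₂τ)).
e^(−k₁τ) = e^(−0.728×7.12) = e^(−5.183) = 0.005609; e^(−k₂τ) = e^(−0.4236) = 0.6547.
C_P = 0.728×4.09/(0.0595−0.728) × (0.005609−0.6547) = (-4.454)×(-0.6491) = 2.891 mol·L⁻¹.
Y_P = C_P/C_{A0} = 2.891/4.09 = 0.707.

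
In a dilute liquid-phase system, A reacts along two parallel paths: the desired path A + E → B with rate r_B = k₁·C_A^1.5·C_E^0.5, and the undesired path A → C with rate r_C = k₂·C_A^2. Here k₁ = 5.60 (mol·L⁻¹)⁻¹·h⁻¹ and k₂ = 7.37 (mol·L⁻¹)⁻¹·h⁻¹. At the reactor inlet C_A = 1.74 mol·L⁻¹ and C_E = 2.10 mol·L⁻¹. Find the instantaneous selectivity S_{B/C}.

S_{B/C} = r_B/r_C = (k₁·C_A^1.5·C_E^0.5)/(k₂·C_A^2) = (k₁/k₂)·C_A^-0.5·C_E^0.5.
= (5.60×1.740^1.5×2.100^0.5) / (7.37×1.740^2) = 18.63/22.31 = 0.835.
The undesired path is higher order in A, so low C_A (CSTR or dilute feed) favours B.

0.835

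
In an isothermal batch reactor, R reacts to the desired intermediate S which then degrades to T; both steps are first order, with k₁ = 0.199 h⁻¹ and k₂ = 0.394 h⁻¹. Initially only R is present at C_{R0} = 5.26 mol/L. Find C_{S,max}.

Evaluating C_S at t_opt = ln(k₂/k₁)/(k₂−k₁) gives C_{S,max}/C_{R0} = (k₁/k₂)^[k₂/(k₂−k₁)].
= (0.199/0.394)^(0.394/(0.394−0.199)) = (0.5051)^(2.021) = 0.2516.
C_{S,max} = 0.2516×5.26 = 1.32 mol/L.

1.32 mol/L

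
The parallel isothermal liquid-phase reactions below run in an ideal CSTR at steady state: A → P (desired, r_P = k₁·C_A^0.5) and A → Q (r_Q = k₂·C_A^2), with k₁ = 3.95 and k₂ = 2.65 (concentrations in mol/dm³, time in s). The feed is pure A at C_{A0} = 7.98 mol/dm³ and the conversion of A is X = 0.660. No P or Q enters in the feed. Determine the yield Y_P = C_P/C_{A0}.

Exit C_A = C_{A0}(1−X) = 7.98×0.340 = 2.713 mol/dm³.
A CSTR operates uniformly at the exit composition, giving r_P = 6.506 and r_Q = 19.51 (each k·C_A^n at C_A = 2.713).
Fraction of consumed A going to P: r_P/(r_P+r_Q) = 0.2501.
C_P = 0.2501·C_{A0}·X = 0.2501×7.98×0.660 = 1.32 mol/dm³; Y_P = C_P/C_{A0} = 0.165.

0.165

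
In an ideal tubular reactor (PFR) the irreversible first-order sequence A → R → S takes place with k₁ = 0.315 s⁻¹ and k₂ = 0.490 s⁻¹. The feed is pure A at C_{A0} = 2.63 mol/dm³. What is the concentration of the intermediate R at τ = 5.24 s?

0.545 mol/dm³

For first-order series with pure A initially, C_R(τ) = k₁C_{A0}/(k₂−k₁)·(e^(−k₁τ) − e^(−k₂τ)).
e^(−k₁τ) = e^(−0.315×5.24) = e^(−1.651) = 0.1919; e^(−k₂τ) = e^(−2.568) = 0.07672.
C_R = 0.315×2.63/(0.490−0.315) × (0.1919−0.07672) = 4.734×0.1152 = 0.5454 mol/dm³.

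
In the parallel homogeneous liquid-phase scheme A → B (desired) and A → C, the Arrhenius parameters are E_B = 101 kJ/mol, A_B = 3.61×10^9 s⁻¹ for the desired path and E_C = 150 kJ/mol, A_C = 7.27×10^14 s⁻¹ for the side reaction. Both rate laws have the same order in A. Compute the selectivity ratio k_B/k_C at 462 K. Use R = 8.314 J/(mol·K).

k_B/k_C = (A_B/A_C)·exp[−(E_B−E_C)/(RT)] = (A_B/A_C)·exp[(E_C−E_B)/(RT)].
(E_C−E_B)/(RT) = (150−101)×10³/(8.314×462) = 49000/3841 = 12.76.
k_B/k_C = (3.61×10^9/7.27×10^14)·exp(12.76) = 4.966×10^-6 × 3.469×10^5 = 1.72.
Since E_B < E_C, lowering the temperature improves selectivity toward B.

1.72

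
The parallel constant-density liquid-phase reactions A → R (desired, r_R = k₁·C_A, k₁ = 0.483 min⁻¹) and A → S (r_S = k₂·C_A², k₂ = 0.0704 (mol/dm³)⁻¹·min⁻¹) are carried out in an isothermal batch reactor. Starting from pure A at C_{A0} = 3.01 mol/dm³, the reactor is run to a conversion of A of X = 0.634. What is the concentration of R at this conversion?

1.47 mol/dm³

C_A = C_{A0}(1−X) = 1.102 mol/dm³.
Along a PFR/batch, dC_R/dC_A = −r_R/(r_R+r_S) = −k₁/(k₁+k₂·C_A).
Integrating from C_{A0} to C_A: C_R = (0.483/0.0704)·ln[(0.483+0.0704·3.01)/(0.483+0.0704·1.10)] = 6.861·ln(0.6949/0.5606) = 1.474 mol/dm³.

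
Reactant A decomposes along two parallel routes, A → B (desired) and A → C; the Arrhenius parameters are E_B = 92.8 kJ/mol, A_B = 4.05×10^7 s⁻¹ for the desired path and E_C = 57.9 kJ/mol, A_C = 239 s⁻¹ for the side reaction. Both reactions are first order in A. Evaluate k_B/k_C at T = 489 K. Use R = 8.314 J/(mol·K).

31.7

Since both paths have the same order in A, the concentration cancels and S_{B/C} = k_B/k_C = (A_B/A_C)·exp[(E_C−E_B)/(RT)].
(E_C−E_B)/(RT) = (57.9−92.8)×10³/(8.314×489) = -34900/4066 = -8.584.
k_B/k_C = (4.05×10^7/239)·exp(-8.584) = 1.695×10^5 × 1.870×10^-4 = 31.7.
Since E_B > E_C, raising the temperature improves selectivity toward B.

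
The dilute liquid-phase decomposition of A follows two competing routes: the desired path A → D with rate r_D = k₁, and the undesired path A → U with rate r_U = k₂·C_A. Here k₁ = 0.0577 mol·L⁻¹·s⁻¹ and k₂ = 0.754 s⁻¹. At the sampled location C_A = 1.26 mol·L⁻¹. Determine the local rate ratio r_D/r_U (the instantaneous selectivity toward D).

S_{D/U} = r_D/r_U = (k₁)/(k₂·C_A) = (k₁/k₂)·C_A⁻¹.
= (0.0577) / (0.754×1.260) = 0.05770/0.9500 = 0.0607.

0.0607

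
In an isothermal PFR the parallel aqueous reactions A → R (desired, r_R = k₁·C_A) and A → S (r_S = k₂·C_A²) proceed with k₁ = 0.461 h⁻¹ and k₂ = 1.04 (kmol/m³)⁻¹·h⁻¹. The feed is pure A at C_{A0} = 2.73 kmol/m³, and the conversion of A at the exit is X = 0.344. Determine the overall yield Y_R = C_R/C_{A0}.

0.0570

C_A = C_{A0}(1−X) = 1.791 kmol/m³.
Along a PFR/batch, dC_R/dC_A = −r_R/(r_R+r_S) = −k₁/(k₁+k₂·C_A).
Integrating from C_{A0} to C_A: C_R = (0.461/1.04)·ln[(0.461+1.04·2.73)/(0.461+1.04·1.79)] = 0.4433·ln(3.300/2.324) = 0.1555 kmol/m³.
Y_R = C_R/C_{A0} = 0.1555/2.73 = 0.0570.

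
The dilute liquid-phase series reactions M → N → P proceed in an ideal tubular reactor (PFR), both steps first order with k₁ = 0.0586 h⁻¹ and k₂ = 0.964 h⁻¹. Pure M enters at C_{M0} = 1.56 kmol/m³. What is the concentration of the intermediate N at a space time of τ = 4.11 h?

The intermediate concentration in a first-order A→B→C sequence is C_N = k₁C_{M0}(e^(−k₁τ) − e^(−k₂τ))/(k₂−k₁).
e^(−k₁τ) = e^(−0.0586×4.11) = e^(−0.2408) = 0.7860; e^(−k₂τ) = e^(−3.962) = 0.01902.
C_N = 0.0586×1.56/(0.964−0.0586) × (0.7860−0.01902) = 0.1010×0.7669 = 0.07744 kmol/m³.

0.0774 kmol/m³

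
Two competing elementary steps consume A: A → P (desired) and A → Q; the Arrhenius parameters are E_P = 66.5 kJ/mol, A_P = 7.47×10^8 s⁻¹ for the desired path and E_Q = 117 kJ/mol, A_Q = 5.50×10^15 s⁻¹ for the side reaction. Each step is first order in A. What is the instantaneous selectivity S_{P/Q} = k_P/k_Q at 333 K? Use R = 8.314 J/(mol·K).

k_P/k_Q = (A_P/A_Q)·exp[−(E_P−E_Q)/(RT)] = (A_P/A_Q)·exp[(E_Q−E_P)/(RT)].
(E_Q−E_P)/(RT) = (117−66.5)×10³/(8.314×333) = 50500/2769 = 18.24.
k_P/k_Q = (7.47×10^8/5.50×10^15)·exp(18.24) = 1.358×10^-7 × 8.351×10^7 = 11.3.
Since E_P < E_Q, lowering the temperature improves selectivity toward P.

11.3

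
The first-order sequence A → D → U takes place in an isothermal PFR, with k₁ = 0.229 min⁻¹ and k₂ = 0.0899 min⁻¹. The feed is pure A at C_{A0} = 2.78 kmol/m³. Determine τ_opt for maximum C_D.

Setting dC_D/dτ = 0 gives τ_opt = ln(k₂/k₁)/(k₂−k₁).
= ln(0.0899/0.229)/(0.0899−0.229) = ln(0.3926)/-0.1391 = -0.9350/-0.1391 = 6.72 min.

6.72 min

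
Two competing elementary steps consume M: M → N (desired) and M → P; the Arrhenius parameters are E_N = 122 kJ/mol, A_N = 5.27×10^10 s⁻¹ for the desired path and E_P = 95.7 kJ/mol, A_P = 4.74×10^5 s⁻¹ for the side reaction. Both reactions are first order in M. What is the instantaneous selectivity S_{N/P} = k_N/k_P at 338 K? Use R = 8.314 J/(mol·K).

9.58

With equal orders, S_{N/P} = k_N/k_P = (A_N/A_P)·exp[(E_P−E_N)/(RT)].
(E_P−E_N)/(RT) = (95.7−122)×10³/(8.314×338) = -26300/2810 = -9.359.
k_N/k_P = (5.27×10^10/4.74×10^5)·exp(-9.359) = 1.112×10^5 × 8.619×10^-5 = 9.58.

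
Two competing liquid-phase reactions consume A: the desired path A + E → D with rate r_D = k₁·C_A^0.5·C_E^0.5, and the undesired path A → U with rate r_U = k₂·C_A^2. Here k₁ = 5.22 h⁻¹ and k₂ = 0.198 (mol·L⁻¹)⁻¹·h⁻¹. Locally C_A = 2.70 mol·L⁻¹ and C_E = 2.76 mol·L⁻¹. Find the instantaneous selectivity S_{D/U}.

S_{D/U} = r_D/r_U = (k₁·C_A^0.5·C_E^0.5)/(k₂·C_A^2) = (k₁/k₂)·C_A^-1.5·C_E^0.5.
= (5.22×2.700^0.5×2.760^0.5) / (0.198×2.700^2) = 14.25/1.443 = 9.87.

9.87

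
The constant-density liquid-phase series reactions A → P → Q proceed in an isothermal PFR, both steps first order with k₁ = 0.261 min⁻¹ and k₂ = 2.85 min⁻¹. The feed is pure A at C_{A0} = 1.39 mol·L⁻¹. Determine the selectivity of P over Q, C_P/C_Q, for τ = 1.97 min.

0.175

Solving the coupled first-order balances gives C_P(τ) = [k₁/(k₂−k₁)]·C_{A0}·(e^(−k₁τ) − e^(−k₂τ)).
e^(−k₁τ) = e^(−0.261×1.97) = e^(−0.5142) = 0.5980; e^(−k₂τ) = e^(−5.615) = 0.003645.
C_P = 0.261×1.39/(2.85−0.261) × (0.5980−0.003645) = 0.1401×0.5944 = 0.08329 mol·L⁻¹.
C_A = C_{A0}e^(−k₁τ) = 0.8312 mol·L⁻¹, so C_Q = C_{A0}−C_A−C_P = 0.4755 mol·L⁻¹; C_P/C_Q = 0.175.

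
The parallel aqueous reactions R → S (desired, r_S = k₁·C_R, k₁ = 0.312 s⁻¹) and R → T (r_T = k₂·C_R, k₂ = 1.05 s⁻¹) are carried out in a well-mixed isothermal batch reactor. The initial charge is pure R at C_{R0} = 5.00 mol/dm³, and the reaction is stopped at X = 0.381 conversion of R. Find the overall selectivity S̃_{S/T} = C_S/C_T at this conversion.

C_R = C_{R0}(1−X) = 3.095 mol/dm³.
Both paths are first order in R, so the instantaneous fraction to S is constant: dC_S/d(−C_R) = k₁/(k₁+k₂) = 0.2291.
C_S = 0.2291·(C_{R0}−C_R) = 0.2291×1.905 = 0.436 mol/dm³.
C_T = (C_{R0}−C_R)−C_S = 1.469 mol/dm³; S̃_{S/T} = 0.4364/1.469 = 0.297.

0.297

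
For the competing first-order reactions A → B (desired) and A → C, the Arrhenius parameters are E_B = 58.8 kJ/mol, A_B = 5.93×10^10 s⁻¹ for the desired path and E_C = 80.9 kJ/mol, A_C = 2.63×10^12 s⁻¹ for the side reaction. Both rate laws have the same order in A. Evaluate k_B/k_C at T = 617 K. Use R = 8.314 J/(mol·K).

1.68

With equal orders, S_{B/C} = k_B/k_C = (A_B/A_C)·exp[(E_C−E_B)/(RT)].
(E_C−E_B)/(RT) = (80.9−58.8)×10³/(8.314×617) = 22100/5130 = 4.308.
k_B/k_C = (5.93×10^10/2.63×10^12)·exp(4.308) = 0.02255 × 74.31 = 1.68.
Since E_B < E_C, lowering the temperature improves selectivity toward B.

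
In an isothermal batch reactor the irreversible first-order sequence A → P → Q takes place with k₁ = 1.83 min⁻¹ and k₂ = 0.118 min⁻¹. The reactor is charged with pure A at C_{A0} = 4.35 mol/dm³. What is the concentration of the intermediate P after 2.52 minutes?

3.41 mol/dm³

The intermediate concentration in a first-order A→B→C sequence is C_P = k₁C_{A0}(e^(−k₁t) − e^(−k₂t))/(k₂−k₁).
e^(−k₁t) = e^(−1.83×2.52) = e^(−4.612) = 0.009936; e^(−k₂t) = e^(−0.2974) = 0.7428.
C_P = 1.83×4.35/(0.118−1.83) × (0.009936−0.7428) = (-4.650)×(-0.7328) = 3.408 mol/dm³.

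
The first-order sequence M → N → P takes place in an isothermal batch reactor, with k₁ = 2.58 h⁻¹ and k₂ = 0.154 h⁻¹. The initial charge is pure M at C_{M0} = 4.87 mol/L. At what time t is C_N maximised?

1.16 h

The intermediate peaks when r₁ = r₂, i.e. k₁e^(−k₁t) = k₂e^(−k₂t), giving t_opt = ln(k₂/k₁)/(k₂−k₁).
= ln(0.154/2.58)/(0.154−2.58) = ln(0.05969)/-2.426 = -2.819/-2.426 = 1.16 h.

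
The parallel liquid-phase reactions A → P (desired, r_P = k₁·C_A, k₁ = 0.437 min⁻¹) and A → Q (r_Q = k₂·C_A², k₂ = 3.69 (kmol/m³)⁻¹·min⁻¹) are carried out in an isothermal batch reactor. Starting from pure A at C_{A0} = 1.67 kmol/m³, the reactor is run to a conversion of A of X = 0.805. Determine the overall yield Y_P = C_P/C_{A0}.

C_A = C_{A0}(1−X) = 0.3256 kmol/m³.
Along a PFR/batch, dC_P/dC_A = −r_P/(r_P+r_Q) = −k₁/(k₁+k₂·C_A).
Integrating from C_{A0} to C_A: C_P = (0.437/3.69)·ln[(0.437+3.69·1.67)/(0.437+3.69·0.326)] = 0.1184·ln(6.599/1.639) = 0.1650 kmol/m³.
Y_P = C_P/C_{A0} = 0.1650/1.67 = 0.0988.

0.0988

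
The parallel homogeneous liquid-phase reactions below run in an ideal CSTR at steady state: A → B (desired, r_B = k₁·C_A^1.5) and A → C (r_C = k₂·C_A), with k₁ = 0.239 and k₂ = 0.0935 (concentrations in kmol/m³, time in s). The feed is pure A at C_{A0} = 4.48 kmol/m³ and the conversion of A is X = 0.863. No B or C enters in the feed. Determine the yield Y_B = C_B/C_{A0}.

Exit C_A = C_{A0}(1−X) = 4.48×0.137 = 0.6138 kmol/m³.
A CSTR operates uniformly at the exit composition, giving r_B = 0.1149 and r_C = 0.05739 (each k·C_A^n at C_A = 0.6138).
Fraction of consumed A going to B: r_B/(r_B+r_C) = 0.6670.
C_B = 0.6670·C_{A0}·X = 0.6670×4.48×0.863 = 2.58 kmol/m³; Y_B = C_B/C_{A0} = 0.576.

0.576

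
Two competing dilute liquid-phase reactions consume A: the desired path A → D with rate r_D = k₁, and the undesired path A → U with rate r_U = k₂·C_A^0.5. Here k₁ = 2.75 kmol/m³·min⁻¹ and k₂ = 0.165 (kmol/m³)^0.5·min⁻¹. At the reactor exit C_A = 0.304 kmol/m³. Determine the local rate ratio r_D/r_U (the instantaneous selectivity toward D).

30.2

S_{D/U} = r_D/r_U = (k₁)/(k₂·C_A^0.5) = (k₁/k₂)·C_A^-0.5.
= (2.75) / (0.165×0.3040^0.5) = 2.750/0.09097 = 30.2.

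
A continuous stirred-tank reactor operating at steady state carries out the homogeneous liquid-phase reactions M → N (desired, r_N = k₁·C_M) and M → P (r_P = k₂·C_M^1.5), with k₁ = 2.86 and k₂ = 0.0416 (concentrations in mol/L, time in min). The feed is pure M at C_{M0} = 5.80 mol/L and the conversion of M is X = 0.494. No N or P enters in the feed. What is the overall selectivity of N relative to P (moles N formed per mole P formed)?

Exit C_M = C_{M0}(1−X) = 5.80×0.506 = 2.935 mol/L.
A CSTR operates uniformly at the exit composition, giving r_N = 8.394 and r_P = 0.2092 (each k·C_M^n at C_M = 2.935).
Overall selectivity = C_N/C_P = r_Nτ/(r_Pτ) = r_N/r_P = 40.1.

40.1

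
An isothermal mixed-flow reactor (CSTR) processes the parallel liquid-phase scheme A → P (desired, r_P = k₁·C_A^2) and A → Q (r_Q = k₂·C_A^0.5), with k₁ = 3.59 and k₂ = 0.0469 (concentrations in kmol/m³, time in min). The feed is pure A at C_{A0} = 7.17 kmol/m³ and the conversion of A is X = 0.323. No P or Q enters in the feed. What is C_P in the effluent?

Exit C_A = C_{A0}(1−X) = 7.17×0.677 = 4.854 kmol/m³.
A CSTR operates uniformly at the exit composition, giving r_P = 84.59 and r_Q = 0.1033 (each k·C_A^n at C_A = 4.854).
Fraction of consumed A going to P: r_P/(r_P+r_Q) = 0.9988.
C_P = 0.9988·C_{A0}·X = 0.9988×7.17×0.323 = 2.31 kmol/m³.

2.31 kmol/m³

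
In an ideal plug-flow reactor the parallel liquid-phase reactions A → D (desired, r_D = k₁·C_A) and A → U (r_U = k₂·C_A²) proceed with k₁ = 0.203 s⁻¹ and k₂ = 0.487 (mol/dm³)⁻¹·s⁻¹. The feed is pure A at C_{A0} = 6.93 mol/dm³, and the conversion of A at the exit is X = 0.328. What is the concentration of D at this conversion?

C_A = C_{A0}(1−X) = 4.657 mol/dm³.
Along a PFR/batch, dC_D/dC_A = −r_D/(r_D+r_U) = −k₁/(k₁+k₂·C_A).
Integrating from C_{A0} to C_A: C_D = (0.203/0.487)·ln[(0.203+0.487·6.93)/(0.203+0.487·4.66)] = 0.4168·ln(3.578/2.471) = 0.1543 mol/dm³.

0.154 mol/dm³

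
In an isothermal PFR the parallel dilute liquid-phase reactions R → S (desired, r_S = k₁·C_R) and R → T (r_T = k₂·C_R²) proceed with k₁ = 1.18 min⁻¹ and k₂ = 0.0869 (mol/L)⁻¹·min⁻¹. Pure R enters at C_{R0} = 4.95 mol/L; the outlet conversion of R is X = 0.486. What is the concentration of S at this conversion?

C_R = C_{R0}(1−X) = 2.544 mol/L.
Along a PFR/batch, dC_S/dC_R = −r_S/(r_S+r_T) = −k₁/(k₁+k₂·C_R).
Integrating from C_{R0} to C_R: C_S = (1.18/0.0869)·ln[(1.18+0.0869·4.95)/(1.18+0.0869·2.54)] = 13.58·ln(1.610/1.401) = 1.888 mol/L.

1.89 mol/L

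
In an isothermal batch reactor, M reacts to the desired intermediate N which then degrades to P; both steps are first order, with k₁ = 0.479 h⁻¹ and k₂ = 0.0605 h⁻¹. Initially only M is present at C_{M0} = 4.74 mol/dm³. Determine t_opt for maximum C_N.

4.94 h

Setting dC_N/dt = 0 gives t_opt = ln(k₂/k₁)/(k₂−k₁).
= ln(0.0605/0.479)/(0.0605−0.479) = ln(0.1263)/-0.4185 = -2.069/-0.4185 = 4.94 h.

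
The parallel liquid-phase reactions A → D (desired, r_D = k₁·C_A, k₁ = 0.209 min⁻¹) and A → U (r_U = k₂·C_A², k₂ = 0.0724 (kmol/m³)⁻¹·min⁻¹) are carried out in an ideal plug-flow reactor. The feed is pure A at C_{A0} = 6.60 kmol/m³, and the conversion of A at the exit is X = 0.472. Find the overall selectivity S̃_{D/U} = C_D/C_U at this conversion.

0.584

C_A = C_{A0}(1−X) = 3.485 kmol/m³.
Along a PFR/batch, dC_D/dC_A = −r_D/(r_D+r_U) = −k₁/(k₁+k₂·C_A).
Integrating from C_{A0} to C_A: C_D = (0.209/0.0724)·ln[(0.209+0.0724·6.60)/(0.209+0.0724·3.48)] = 2.887·ln(0.6868/0.4613) = 1.149 kmol/m³.
C_U = (C_{A0}−C_A)−C_D = 1.966 kmol/m³; S̃_{D/U} = 1.149/1.966 = 0.584.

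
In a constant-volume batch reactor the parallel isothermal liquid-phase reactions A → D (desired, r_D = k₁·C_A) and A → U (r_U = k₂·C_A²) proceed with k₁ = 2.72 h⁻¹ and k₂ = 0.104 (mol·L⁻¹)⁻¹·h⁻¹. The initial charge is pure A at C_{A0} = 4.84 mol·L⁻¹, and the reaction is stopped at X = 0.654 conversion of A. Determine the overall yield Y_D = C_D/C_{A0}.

0.582

C_A = C_{A0}(1−X) = 1.675 mol·L⁻¹.
Along a PFR/batch, dC_D/dC_A = −r_D/(r_D+r_U) = −k₁/(k₁+k₂·C_A).
Integrating from C_{A0} to C_A: C_D = (2.72/0.104)·ln[(2.72+0.104·4.84)/(2.72+0.104·1.67)] = 26.15·ln(3.223/2.894) = 2.818 mol·L⁻¹.
Y_D = C_D/C_{A0} = 2.818/4.84 = 0.582.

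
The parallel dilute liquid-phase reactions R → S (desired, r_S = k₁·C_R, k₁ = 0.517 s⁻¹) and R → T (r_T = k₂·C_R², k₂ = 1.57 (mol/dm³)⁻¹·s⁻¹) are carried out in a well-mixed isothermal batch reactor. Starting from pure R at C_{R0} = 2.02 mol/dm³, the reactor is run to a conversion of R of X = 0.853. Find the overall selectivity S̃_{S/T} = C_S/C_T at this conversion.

0.338

C_R = C_{R0}(1−X) = 0.2969 mol/dm³.
Along a PFR/batch, dC_S/dC_R = −r_S/(r_S+r_T) = −k₁/(k₁+k₂·C_R).
Integrating from C_{R0} to C_R: C_S = (0.517/1.57)·ln[(0.517+1.57·2.02)/(0.517+1.57·0.297)] = 0.3293·ln(3.688/0.9832) = 0.4354 mol/dm³.
C_T = (C_{R0}−C_R)−C_S = 1.288 mol/dm³; S̃_{S/T} = 0.4354/1.288 = 0.338.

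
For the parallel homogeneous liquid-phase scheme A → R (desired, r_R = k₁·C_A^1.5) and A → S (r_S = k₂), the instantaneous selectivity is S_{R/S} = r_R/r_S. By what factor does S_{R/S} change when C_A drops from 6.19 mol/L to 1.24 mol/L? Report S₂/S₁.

S_{R/S} = (k₁/k₂)·C_A^1.5, so S₂/S₁ = (C_{A,2}/C_{A,1})^1.5.
= (1.24/6.19)^1.5 = (0.2003)^1.5 = 0.0897.
Selectivity toward R falls as C_A falls — high-concentration operation is favoured.

0.0897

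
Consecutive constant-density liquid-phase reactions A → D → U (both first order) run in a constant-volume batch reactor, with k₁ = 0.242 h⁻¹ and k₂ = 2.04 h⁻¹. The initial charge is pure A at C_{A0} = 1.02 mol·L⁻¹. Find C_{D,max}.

For a first-order series the maximum intermediate yield is C_{D,max}/C_{A0} = (k₁/k₂)^[k₂/(k₂−k₁)].
= (0.242/2.04)^(2.04/(2.04−0.242)) = (0.1186)^(1.135) = 0.08904.
C_{D,max} = 0.08904×1.02 = 0.0908 mol·L⁻¹.

0.0908 mol·L⁻¹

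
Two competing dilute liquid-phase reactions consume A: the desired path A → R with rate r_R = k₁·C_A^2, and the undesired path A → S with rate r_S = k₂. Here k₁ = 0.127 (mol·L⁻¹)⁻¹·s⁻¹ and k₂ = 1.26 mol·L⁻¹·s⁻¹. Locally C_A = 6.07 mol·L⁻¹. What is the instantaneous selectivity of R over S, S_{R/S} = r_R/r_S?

S_{R/S} = r_R/r_S = (k₁·C_A^2)/(k₂) = (k₁/k₂)·C_A^2.
= (0.127×6.070^2) / (1.26) = 4.679/1.260 = 3.71.
Since the desired path is higher order in A, keeping C_A high (PFR or concentrated feed) favours R.

3.71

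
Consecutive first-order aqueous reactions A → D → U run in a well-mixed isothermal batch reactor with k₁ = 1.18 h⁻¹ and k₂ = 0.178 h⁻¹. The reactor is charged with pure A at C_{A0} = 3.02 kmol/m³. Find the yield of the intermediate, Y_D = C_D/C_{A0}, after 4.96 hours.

For first-order series with pure A initially, C_D(t) = k₁C_{A0}/(k₂−k₁)·(e^(−k₁t) − e^(−k₂t)).
e^(−k₁t) = e^(−1.18×4.96) = e^(−5.853) = 0.002872; e^(−k₂t) = e^(−0.8829) = 0.4136.
C_D = 1.18×3.02/(0.178−1.18) × (0.002872−0.4136) = (-3.556)×(-0.4107) = 1.461 kmol/m³.
Y_D = C_D/C_{A0} = 1.461/3.02 = 0.484.

0.484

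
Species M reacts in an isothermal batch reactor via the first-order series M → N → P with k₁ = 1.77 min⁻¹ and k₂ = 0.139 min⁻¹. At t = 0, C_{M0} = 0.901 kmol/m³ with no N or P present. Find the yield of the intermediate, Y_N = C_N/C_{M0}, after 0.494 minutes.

For first-order series with pure M initially, C_N(t) = k₁C_{M0}/(k₂−k₁)·(e^(−k₁t) − e^(−k₂t)).
e^(−k₁t) = e^(−1.77×0.494) = e^(−0.8744) = 0.4171; e^(−k₂t) = e^(−0.06867) = 0.9336.
C_N = 1.77×0.901/(0.139−1.77) × (0.4171−0.9336) = (-0.9778)×(-0.5165) = 0.5050 kmol/m³.
Y_N = C_N/C_{M0} = 0.5050/0.901 = 0.561.

0.561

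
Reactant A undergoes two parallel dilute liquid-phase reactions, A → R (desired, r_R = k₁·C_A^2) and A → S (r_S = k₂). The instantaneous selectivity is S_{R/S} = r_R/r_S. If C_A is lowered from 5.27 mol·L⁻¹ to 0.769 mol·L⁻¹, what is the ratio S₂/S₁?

0.0213

S_{R/S} = (k₁/k₂)·C_A^2, so S₂/S₁ = (C_{A,2}/C_{A,1})^2.
= (0.769/5.27)^2 = (0.1459)^2 = 0.0213.
Selectivity toward R falls as C_A falls — high-concentration operation is favoured.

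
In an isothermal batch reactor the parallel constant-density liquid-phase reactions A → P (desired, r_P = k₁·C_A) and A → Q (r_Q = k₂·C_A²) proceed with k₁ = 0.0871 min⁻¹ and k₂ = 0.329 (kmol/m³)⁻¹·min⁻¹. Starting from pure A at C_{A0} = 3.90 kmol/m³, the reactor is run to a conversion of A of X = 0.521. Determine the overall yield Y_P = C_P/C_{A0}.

0.0454

C_A = C_{A0}(1−X) = 1.868 kmol/m³.
Along a PFR/batch, dC_P/dC_A = −r_P/(r_P+r_Q) = −k₁/(k₁+k₂·C_A).
Integrating from C_{A0} to C_A: C_P = (0.0871/0.329)·ln[(0.0871+0.329·3.90)/(0.0871+0.329·1.87)] = 0.2647·ln(1.370/0.7017) = 0.1772 kmol/m³.
Y_P = C_P/C_{A0} = 0.1772/3.90 = 0.0454.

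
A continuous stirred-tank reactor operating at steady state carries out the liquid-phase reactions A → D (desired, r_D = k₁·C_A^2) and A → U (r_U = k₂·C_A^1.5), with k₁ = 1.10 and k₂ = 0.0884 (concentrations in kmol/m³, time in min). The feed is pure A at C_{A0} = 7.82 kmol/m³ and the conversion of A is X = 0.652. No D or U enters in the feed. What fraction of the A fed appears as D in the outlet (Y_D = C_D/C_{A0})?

Exit C_A = C_{A0}(1−X) = 7.82×0.348 = 2.721 kmol/m³.
Rates in a CSTR are evaluated at the outlet concentration: r_D = 1.10×2.721^2 = 8.146, r_U = 0.0884×2.721^1.5 = 0.3969.
Fraction of consumed A going to D: r_D/(r_D+r_U) = 0.9535.
C_D = 0.9535·C_{A0}·X = 0.9535×7.82×0.652 = 4.86 kmol/m³; Y_D = C_D/C_{A0} = 0.622.

0.622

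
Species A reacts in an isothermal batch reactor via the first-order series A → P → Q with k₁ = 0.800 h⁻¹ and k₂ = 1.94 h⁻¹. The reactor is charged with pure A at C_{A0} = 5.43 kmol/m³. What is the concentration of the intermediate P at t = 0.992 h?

1.17 kmol/m³

The intermediate concentration in a first-order A→B→C sequence is C_P = k₁C_{A0}(e^(−k₁t) − e^(−k₂t))/(k₂−k₁).
e^(−k₁t) = e^(−0.800×0.992) = e^(−0.7936) = 0.4522; e^(−k₂t) = e^(−1.924) = 0.1460.
C_P = 0.800×5.43/(1.94−0.800) × (0.4522−0.1460) = 3.811×0.3063 = 1.167 kmol/m³.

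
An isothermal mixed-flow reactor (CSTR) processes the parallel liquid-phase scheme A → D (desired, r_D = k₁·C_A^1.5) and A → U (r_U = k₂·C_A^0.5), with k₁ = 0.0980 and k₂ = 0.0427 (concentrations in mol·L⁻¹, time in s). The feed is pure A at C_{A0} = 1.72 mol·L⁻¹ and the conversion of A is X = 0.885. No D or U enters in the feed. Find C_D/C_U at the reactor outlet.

0.454

Exit C_A = C_{A0}(1−X) = 1.72×0.115 = 0.1978 mol·L⁻¹.
Rates in a CSTR are evaluated at the outlet concentration: r_D = 0.0980×0.1978^1.5 = 0.008621, r_U = 0.0427×0.1978^0.5 = 0.01899.
Overall selectivity = C_D/C_U = r_Dτ/(r_Uτ) = r_D/r_U = 0.454.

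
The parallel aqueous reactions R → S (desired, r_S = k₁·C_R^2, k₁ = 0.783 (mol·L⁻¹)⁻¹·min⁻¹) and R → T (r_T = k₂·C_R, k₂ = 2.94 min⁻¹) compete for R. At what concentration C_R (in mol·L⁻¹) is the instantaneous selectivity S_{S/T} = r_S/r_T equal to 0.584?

2.19 mol·L⁻¹

S_{S/T} = (k₁/k₂)·C_R ⇒ C_R = S·k₂/k₁.
= 0.584×2.94/0.783 = 2.19 mol·L⁻¹.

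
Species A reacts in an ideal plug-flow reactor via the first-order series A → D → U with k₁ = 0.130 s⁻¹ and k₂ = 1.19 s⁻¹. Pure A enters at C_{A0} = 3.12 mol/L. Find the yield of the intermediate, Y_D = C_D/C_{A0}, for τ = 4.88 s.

The intermediate concentration in a first-order A→B→C sequence is C_D = k₁C_{A0}(e^(−k₁τ) − e^(−k₂τ))/(k₂−k₁).
e^(−k₁τ) = e^(−0.130×4.88) = e^(−0.6344) = 0.5303; e^(−k₂τ) = e^(−5.807) = 0.003006.
C_D = 0.130×3.12/(1.19−0.130) × (0.5303−0.003006) = 0.3826×0.5272 = 0.2017 mol/L.
Y_D = C_D/C_{A0} = 0.2017/3.12 = 0.0647.

0.0647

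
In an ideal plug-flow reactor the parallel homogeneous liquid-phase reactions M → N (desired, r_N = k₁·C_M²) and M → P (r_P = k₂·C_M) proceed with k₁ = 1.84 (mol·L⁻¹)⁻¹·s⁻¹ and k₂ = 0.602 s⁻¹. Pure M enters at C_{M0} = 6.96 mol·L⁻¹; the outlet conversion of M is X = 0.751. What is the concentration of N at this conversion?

4.81 mol·L⁻¹

C_M = C_{M0}(1−X) = 1.733 mol·L⁻¹.
Along a PFR/batch, dC_P/dC_M = −r_P/(r_N+r_P) = −k₂/(k₂+k₁·C_M).
Integrating from C_{M0} to C_M: C_P = (0.602/1.84)·ln[(0.602+1.84·6.96)/(0.602+1.84·1.73)] = 0.3272·ln(13.41/3.791) = 0.4133 mol·L⁻¹.
Then C_N = (C_{M0}−C_M) − C_P = 5.227 − 0.4133 = 4.814 mol·L⁻¹.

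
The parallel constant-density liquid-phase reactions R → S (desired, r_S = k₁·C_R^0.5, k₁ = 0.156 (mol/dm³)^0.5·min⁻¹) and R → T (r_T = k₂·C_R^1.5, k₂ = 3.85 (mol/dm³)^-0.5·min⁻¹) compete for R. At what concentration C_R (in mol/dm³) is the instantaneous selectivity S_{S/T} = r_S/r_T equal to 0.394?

S_{S/T} = (k₁/k₂)·C_R⁻¹ ⇒ C_R = (S·k₂/k₁)^(-1).
= (0.394×3.85/0.156)^(-1) = (9.724)^(-1) = 0.103 mol/dm³.

0.103 mol/dm³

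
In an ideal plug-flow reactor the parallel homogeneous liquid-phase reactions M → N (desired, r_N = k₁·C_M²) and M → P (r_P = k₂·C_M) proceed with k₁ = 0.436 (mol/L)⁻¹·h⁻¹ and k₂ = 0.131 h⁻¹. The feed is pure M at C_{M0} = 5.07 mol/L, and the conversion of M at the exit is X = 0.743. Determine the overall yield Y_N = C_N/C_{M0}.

0.671

C_M = C_{M0}(1−X) = 1.303 mol/L.
Along a PFR/batch, dC_P/dC_M = −r_P/(r_N+r_P) = −k₂/(k₂+k₁·C_M).
Integrating from C_{M0} to C_M: C_P = (0.131/0.436)·ln[(0.131+0.436·5.07)/(0.131+0.436·1.30)] = 0.3005·ln(2.342/0.6991) = 0.3632 mol/L.
Then C_N = (C_{M0}−C_M) − C_P = 3.767 − 0.3632 = 3.404 mol/L.
Y_N = C_N/C_{M0} = 3.404/5.07 = 0.671.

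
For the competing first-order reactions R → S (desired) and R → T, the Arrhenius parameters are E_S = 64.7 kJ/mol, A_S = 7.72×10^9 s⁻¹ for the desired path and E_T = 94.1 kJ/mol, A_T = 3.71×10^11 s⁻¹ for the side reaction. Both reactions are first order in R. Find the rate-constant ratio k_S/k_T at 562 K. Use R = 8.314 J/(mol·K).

11.2

Since both paths have the same order in R, the concentration cancels and S_{S/T} = k_S/k_T = (A_S/A_T)·exp[(E_T−E_S)/(RT)].
(E_T−E_S)/(RT) = (94.1−64.7)×10³/(8.314×562) = 29400/4672 = 6.292.
k_S/k_T = (7.72×10^9/3.71×10^11)·exp(6.292) = 0.02081 × 540.3 = 11.2.
Since E_S < E_T, lowering the temperature improves selectivity toward S.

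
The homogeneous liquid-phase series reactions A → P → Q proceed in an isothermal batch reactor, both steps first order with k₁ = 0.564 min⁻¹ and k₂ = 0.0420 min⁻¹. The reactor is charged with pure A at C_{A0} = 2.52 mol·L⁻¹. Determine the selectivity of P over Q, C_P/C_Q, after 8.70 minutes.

The intermediate concentration in a first-order A→B→C sequence is C_P = k₁C_{A0}(e^(−k₁t) − e^(−k₂t))/(k₂−k₁).
e^(−k₁t) = e^(−0.564×8.70) = e^(−4.907) = 0.007396; e^(−k₂t) = e^(−0.3654) = 0.6939.
C_P = 0.564×2.52/(0.0420−0.564) × (0.007396−0.6939) = (-2.723)×(-0.6865) = 1.869 mol·L⁻¹.
C_A = C_{A0}e^(−k₁t) = 0.01864 mol·L⁻¹, so C_Q = C_{A0}−C_A−C_P = 0.6321 mol·L⁻¹; C_P/C_Q = 2.96.

2.96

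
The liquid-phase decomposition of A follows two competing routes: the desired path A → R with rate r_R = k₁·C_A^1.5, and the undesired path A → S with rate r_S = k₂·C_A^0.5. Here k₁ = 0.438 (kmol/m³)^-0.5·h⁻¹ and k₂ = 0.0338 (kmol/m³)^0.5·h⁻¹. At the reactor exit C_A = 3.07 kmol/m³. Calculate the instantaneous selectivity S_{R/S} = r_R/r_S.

S_{R/S} = r_R/r_S = (k₁·C_A^1.5)/(k₂·C_A^0.5) = (k₁/k₂)·C_A.
= (0.438×3.070^1.5) / (0.0338×3.070^0.5) = 2.356/0.05922 = 39.8.

39.8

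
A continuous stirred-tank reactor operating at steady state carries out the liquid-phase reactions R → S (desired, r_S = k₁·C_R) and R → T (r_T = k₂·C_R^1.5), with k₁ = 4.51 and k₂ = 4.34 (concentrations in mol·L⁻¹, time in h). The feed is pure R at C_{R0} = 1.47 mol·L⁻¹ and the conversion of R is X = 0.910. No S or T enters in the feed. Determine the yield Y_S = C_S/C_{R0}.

0.674

Exit C_R = C_{R0}(1−X) = 1.47×0.0900 = 0.1323 mol·L⁻¹.
In a CSTR the entire volume is at exit conditions, so r_S = 4.51×0.1323 = 0.5967 and r_T = 4.34×0.1323^1.5 = 0.2088.
Fraction of consumed R going to S: r_S/(r_S+r_T) = 0.7407.
C_S = 0.7407·C_{R0}·X = 0.7407×1.47×0.910 = 0.991 mol·L⁻¹; Y_S = C_S/C_{R0} = 0.674.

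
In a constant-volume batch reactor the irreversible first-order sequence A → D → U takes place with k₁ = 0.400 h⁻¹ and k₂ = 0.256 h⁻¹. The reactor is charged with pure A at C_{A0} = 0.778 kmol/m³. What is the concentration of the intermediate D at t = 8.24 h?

0.182 kmol/m³

For first-order series with pure A initially, C_D(t) = k₁C_{A0}/(k₂−k₁)·(e^(−k₁t) − e^(−k₂t)).
e^(−k₁t) = e^(−0.400×8.24) = e^(−3.296) = 0.03703; e^(−k₂t) = e^(−2.109) = 0.1213.
C_D = 0.400×0.778/(0.256−0.400) × (0.03703−0.1213) = (-2.161)×(-0.08427) = 0.1821 kmol/m³.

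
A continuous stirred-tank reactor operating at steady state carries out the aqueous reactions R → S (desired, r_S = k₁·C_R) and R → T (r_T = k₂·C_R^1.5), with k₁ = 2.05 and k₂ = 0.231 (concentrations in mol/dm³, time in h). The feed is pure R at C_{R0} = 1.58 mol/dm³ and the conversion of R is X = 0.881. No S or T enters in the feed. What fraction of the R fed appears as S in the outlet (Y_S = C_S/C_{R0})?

Exit C_R = C_{R0}(1−X) = 1.58×0.119 = 0.1880 mol/dm³.
A CSTR operates uniformly at the exit composition, giving r_S = 0.3854 and r_T = 0.01883 (each k·C_R^n at C_R = 0.1880).
Fraction of consumed R going to S: r_S/(r_S+r_T) = 0.9534.
C_S = 0.9534·C_{R0}·X = 0.9534×1.58×0.881 = 1.33 mol/dm³; Y_S = C_S/C_{R0} = 0.840.

0.840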